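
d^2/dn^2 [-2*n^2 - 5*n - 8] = -4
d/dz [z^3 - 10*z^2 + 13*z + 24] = 3*z^2 - 20*z + 13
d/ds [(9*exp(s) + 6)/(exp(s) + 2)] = 12*exp(s)/(exp(s) + 2)^2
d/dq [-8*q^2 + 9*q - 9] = 9 - 16*q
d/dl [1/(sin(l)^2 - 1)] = -2*sin(l)/cos(l)^3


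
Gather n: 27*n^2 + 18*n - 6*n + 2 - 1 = 27*n^2 + 12*n + 1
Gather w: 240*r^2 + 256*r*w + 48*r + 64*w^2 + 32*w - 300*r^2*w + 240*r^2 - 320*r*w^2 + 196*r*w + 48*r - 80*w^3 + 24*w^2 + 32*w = 480*r^2 + 96*r - 80*w^3 + w^2*(88 - 320*r) + w*(-300*r^2 + 452*r + 64)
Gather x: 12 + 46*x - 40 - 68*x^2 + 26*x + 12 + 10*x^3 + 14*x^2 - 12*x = 10*x^3 - 54*x^2 + 60*x - 16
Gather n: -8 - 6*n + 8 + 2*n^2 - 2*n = 2*n^2 - 8*n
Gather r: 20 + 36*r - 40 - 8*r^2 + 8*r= -8*r^2 + 44*r - 20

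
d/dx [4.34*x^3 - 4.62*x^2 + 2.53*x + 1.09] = 13.02*x^2 - 9.24*x + 2.53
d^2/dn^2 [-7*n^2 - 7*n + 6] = -14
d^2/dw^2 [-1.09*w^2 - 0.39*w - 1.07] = -2.18000000000000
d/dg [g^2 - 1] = 2*g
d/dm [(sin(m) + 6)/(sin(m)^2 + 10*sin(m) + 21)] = (-12*sin(m) + cos(m)^2 - 40)*cos(m)/(sin(m)^2 + 10*sin(m) + 21)^2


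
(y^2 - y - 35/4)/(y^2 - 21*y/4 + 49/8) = 2*(2*y + 5)/(4*y - 7)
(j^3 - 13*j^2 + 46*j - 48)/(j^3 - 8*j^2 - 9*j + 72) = (j - 2)/(j + 3)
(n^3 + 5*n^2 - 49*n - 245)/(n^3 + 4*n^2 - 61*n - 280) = (n - 7)/(n - 8)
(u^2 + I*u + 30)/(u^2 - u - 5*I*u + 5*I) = (u + 6*I)/(u - 1)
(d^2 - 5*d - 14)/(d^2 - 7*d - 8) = (-d^2 + 5*d + 14)/(-d^2 + 7*d + 8)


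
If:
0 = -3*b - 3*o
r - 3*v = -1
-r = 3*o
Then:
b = v - 1/3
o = 1/3 - v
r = 3*v - 1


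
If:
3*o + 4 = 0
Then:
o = -4/3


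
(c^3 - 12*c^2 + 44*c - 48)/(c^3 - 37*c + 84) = (c^2 - 8*c + 12)/(c^2 + 4*c - 21)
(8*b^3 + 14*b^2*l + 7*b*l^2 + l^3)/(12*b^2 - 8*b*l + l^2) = (8*b^3 + 14*b^2*l + 7*b*l^2 + l^3)/(12*b^2 - 8*b*l + l^2)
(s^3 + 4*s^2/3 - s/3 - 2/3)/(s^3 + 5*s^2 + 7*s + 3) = (s - 2/3)/(s + 3)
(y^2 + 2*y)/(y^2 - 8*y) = (y + 2)/(y - 8)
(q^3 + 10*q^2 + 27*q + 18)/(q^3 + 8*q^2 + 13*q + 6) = (q + 3)/(q + 1)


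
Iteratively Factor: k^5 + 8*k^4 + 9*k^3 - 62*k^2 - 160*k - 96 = (k + 4)*(k^4 + 4*k^3 - 7*k^2 - 34*k - 24) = (k + 2)*(k + 4)*(k^3 + 2*k^2 - 11*k - 12) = (k + 2)*(k + 4)^2*(k^2 - 2*k - 3) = (k - 3)*(k + 2)*(k + 4)^2*(k + 1)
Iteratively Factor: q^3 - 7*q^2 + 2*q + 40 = (q - 4)*(q^2 - 3*q - 10) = (q - 5)*(q - 4)*(q + 2)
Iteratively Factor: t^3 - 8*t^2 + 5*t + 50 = (t + 2)*(t^2 - 10*t + 25) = (t - 5)*(t + 2)*(t - 5)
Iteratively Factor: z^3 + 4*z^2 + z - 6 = (z + 3)*(z^2 + z - 2) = (z + 2)*(z + 3)*(z - 1)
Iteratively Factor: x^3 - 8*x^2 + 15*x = (x)*(x^2 - 8*x + 15) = x*(x - 5)*(x - 3)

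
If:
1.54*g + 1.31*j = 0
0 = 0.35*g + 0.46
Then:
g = -1.31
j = 1.55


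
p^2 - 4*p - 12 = (p - 6)*(p + 2)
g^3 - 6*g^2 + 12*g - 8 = (g - 2)^3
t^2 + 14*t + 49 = (t + 7)^2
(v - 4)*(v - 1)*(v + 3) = v^3 - 2*v^2 - 11*v + 12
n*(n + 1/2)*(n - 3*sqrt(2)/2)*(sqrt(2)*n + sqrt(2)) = sqrt(2)*n^4 - 3*n^3 + 3*sqrt(2)*n^3/2 - 9*n^2/2 + sqrt(2)*n^2/2 - 3*n/2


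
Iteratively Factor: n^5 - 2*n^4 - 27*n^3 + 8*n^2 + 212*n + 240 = (n + 2)*(n^4 - 4*n^3 - 19*n^2 + 46*n + 120) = (n - 5)*(n + 2)*(n^3 + n^2 - 14*n - 24) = (n - 5)*(n + 2)*(n + 3)*(n^2 - 2*n - 8) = (n - 5)*(n - 4)*(n + 2)*(n + 3)*(n + 2)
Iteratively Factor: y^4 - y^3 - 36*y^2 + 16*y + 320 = (y - 4)*(y^3 + 3*y^2 - 24*y - 80) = (y - 5)*(y - 4)*(y^2 + 8*y + 16) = (y - 5)*(y - 4)*(y + 4)*(y + 4)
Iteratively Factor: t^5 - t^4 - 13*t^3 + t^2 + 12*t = (t)*(t^4 - t^3 - 13*t^2 + t + 12) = t*(t + 3)*(t^3 - 4*t^2 - t + 4) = t*(t - 4)*(t + 3)*(t^2 - 1) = t*(t - 4)*(t - 1)*(t + 3)*(t + 1)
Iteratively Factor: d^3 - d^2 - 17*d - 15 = (d - 5)*(d^2 + 4*d + 3) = (d - 5)*(d + 1)*(d + 3)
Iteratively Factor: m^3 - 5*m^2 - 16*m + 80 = (m + 4)*(m^2 - 9*m + 20) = (m - 4)*(m + 4)*(m - 5)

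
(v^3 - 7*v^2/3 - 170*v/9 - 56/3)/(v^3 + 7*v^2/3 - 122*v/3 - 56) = (v + 7/3)/(v + 7)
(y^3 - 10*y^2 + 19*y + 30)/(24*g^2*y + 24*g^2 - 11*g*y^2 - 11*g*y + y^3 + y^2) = (y^2 - 11*y + 30)/(24*g^2 - 11*g*y + y^2)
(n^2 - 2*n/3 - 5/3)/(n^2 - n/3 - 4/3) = (3*n - 5)/(3*n - 4)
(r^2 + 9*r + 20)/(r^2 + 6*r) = (r^2 + 9*r + 20)/(r*(r + 6))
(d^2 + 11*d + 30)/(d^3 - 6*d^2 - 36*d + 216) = (d + 5)/(d^2 - 12*d + 36)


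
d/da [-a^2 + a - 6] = 1 - 2*a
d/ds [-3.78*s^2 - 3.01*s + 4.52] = -7.56*s - 3.01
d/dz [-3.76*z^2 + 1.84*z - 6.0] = 1.84 - 7.52*z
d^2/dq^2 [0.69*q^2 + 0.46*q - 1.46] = 1.38000000000000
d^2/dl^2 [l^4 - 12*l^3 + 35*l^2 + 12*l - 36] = 12*l^2 - 72*l + 70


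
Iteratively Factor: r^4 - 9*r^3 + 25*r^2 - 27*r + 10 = (r - 2)*(r^3 - 7*r^2 + 11*r - 5) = (r - 2)*(r - 1)*(r^2 - 6*r + 5) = (r - 5)*(r - 2)*(r - 1)*(r - 1)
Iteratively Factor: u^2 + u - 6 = (u + 3)*(u - 2)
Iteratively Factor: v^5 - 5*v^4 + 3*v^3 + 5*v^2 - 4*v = (v - 1)*(v^4 - 4*v^3 - v^2 + 4*v) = (v - 1)*(v + 1)*(v^3 - 5*v^2 + 4*v) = (v - 1)^2*(v + 1)*(v^2 - 4*v) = (v - 4)*(v - 1)^2*(v + 1)*(v)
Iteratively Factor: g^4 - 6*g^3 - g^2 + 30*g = (g - 3)*(g^3 - 3*g^2 - 10*g) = g*(g - 3)*(g^2 - 3*g - 10) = g*(g - 3)*(g + 2)*(g - 5)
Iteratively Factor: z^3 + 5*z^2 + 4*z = (z + 4)*(z^2 + z) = (z + 1)*(z + 4)*(z)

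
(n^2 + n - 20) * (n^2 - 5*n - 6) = n^4 - 4*n^3 - 31*n^2 + 94*n + 120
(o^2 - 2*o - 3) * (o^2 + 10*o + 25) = o^4 + 8*o^3 + 2*o^2 - 80*o - 75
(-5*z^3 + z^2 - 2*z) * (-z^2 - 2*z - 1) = 5*z^5 + 9*z^4 + 5*z^3 + 3*z^2 + 2*z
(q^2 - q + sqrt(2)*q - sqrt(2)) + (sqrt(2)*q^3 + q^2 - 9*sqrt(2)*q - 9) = sqrt(2)*q^3 + 2*q^2 - 8*sqrt(2)*q - q - 9 - sqrt(2)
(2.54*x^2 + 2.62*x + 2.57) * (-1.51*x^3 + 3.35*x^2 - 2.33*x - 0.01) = -3.8354*x^5 + 4.5528*x^4 - 1.0219*x^3 + 2.4795*x^2 - 6.0143*x - 0.0257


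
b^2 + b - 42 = (b - 6)*(b + 7)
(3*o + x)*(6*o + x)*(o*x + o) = 18*o^3*x + 18*o^3 + 9*o^2*x^2 + 9*o^2*x + o*x^3 + o*x^2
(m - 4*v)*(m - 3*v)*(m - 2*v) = m^3 - 9*m^2*v + 26*m*v^2 - 24*v^3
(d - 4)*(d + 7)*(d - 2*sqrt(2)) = d^3 - 2*sqrt(2)*d^2 + 3*d^2 - 28*d - 6*sqrt(2)*d + 56*sqrt(2)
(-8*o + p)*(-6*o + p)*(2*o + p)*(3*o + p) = 288*o^4 + 156*o^3*p - 16*o^2*p^2 - 9*o*p^3 + p^4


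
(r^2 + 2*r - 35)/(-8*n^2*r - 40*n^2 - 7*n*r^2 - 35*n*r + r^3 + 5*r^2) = (-r^2 - 2*r + 35)/(8*n^2*r + 40*n^2 + 7*n*r^2 + 35*n*r - r^3 - 5*r^2)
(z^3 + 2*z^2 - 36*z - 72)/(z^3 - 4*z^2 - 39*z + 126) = (z^2 - 4*z - 12)/(z^2 - 10*z + 21)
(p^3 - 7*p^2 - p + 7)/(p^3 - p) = (p - 7)/p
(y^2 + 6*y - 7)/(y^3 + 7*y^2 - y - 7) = 1/(y + 1)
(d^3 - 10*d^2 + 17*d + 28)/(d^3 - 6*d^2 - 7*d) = (d - 4)/d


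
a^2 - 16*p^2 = (a - 4*p)*(a + 4*p)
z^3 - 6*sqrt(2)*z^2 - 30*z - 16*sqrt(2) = (z - 8*sqrt(2))*(z + sqrt(2))^2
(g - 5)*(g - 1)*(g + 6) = g^3 - 31*g + 30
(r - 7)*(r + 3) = r^2 - 4*r - 21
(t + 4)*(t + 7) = t^2 + 11*t + 28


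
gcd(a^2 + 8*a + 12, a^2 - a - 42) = a + 6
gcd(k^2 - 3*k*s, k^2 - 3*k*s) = -k^2 + 3*k*s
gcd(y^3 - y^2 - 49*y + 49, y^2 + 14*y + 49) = y + 7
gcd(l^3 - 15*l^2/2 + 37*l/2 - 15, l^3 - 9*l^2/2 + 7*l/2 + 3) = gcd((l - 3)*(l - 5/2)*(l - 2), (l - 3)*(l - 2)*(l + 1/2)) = l^2 - 5*l + 6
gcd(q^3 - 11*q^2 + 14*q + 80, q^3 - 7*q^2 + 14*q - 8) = 1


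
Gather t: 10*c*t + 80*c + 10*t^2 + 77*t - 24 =80*c + 10*t^2 + t*(10*c + 77) - 24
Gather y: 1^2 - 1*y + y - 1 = 0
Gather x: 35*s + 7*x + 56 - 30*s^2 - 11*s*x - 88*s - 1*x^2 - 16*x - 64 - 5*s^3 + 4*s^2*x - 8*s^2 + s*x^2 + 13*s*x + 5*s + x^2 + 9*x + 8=-5*s^3 - 38*s^2 + s*x^2 - 48*s + x*(4*s^2 + 2*s)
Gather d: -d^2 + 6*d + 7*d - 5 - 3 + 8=-d^2 + 13*d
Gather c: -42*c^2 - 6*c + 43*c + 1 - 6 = -42*c^2 + 37*c - 5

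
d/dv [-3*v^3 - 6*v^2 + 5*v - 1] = -9*v^2 - 12*v + 5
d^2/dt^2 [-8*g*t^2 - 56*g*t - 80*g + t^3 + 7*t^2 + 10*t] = -16*g + 6*t + 14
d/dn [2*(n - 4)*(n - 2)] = 4*n - 12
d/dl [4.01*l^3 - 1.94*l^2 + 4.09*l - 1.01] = 12.03*l^2 - 3.88*l + 4.09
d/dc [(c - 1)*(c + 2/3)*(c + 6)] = 3*c^2 + 34*c/3 - 8/3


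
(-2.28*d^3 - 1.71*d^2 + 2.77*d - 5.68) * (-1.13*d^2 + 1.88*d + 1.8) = 2.5764*d^5 - 2.3541*d^4 - 10.4489*d^3 + 8.548*d^2 - 5.6924*d - 10.224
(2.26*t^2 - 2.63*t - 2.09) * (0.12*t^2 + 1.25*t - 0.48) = 0.2712*t^4 + 2.5094*t^3 - 4.6231*t^2 - 1.3501*t + 1.0032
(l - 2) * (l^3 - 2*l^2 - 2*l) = l^4 - 4*l^3 + 2*l^2 + 4*l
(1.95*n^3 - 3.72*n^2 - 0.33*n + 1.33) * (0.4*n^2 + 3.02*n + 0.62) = 0.78*n^5 + 4.401*n^4 - 10.1574*n^3 - 2.771*n^2 + 3.812*n + 0.8246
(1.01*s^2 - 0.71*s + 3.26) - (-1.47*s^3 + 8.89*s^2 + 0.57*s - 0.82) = 1.47*s^3 - 7.88*s^2 - 1.28*s + 4.08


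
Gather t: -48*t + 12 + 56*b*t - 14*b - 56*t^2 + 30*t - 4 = -14*b - 56*t^2 + t*(56*b - 18) + 8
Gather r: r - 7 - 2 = r - 9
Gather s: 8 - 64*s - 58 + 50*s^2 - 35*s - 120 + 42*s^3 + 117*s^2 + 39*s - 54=42*s^3 + 167*s^2 - 60*s - 224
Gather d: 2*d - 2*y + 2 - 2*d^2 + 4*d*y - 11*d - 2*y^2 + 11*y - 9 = -2*d^2 + d*(4*y - 9) - 2*y^2 + 9*y - 7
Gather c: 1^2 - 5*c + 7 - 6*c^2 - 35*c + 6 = -6*c^2 - 40*c + 14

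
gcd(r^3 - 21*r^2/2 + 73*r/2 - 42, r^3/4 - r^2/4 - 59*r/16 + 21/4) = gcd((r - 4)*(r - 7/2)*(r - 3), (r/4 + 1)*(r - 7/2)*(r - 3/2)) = r - 7/2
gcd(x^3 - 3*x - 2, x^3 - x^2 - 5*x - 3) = x^2 + 2*x + 1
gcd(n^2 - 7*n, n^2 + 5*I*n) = n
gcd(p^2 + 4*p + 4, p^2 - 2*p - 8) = p + 2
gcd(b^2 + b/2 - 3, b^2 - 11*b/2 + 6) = b - 3/2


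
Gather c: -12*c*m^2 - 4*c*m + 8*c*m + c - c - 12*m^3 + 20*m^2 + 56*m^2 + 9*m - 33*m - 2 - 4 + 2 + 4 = c*(-12*m^2 + 4*m) - 12*m^3 + 76*m^2 - 24*m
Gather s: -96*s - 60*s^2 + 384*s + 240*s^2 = 180*s^2 + 288*s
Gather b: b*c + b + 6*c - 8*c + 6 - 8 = b*(c + 1) - 2*c - 2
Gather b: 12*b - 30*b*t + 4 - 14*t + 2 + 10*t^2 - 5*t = b*(12 - 30*t) + 10*t^2 - 19*t + 6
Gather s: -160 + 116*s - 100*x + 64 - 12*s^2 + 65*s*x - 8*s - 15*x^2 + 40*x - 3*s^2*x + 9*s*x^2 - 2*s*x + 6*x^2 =s^2*(-3*x - 12) + s*(9*x^2 + 63*x + 108) - 9*x^2 - 60*x - 96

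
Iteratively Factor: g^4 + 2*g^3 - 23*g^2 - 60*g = (g - 5)*(g^3 + 7*g^2 + 12*g) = (g - 5)*(g + 3)*(g^2 + 4*g) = g*(g - 5)*(g + 3)*(g + 4)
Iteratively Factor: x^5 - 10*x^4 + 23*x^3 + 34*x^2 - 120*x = (x - 4)*(x^4 - 6*x^3 - x^2 + 30*x) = (x - 5)*(x - 4)*(x^3 - x^2 - 6*x) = (x - 5)*(x - 4)*(x + 2)*(x^2 - 3*x) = x*(x - 5)*(x - 4)*(x + 2)*(x - 3)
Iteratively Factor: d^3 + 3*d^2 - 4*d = (d - 1)*(d^2 + 4*d) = (d - 1)*(d + 4)*(d)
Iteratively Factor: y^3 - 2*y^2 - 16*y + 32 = (y - 2)*(y^2 - 16) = (y - 2)*(y + 4)*(y - 4)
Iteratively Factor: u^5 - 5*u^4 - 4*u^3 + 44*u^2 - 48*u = (u - 4)*(u^4 - u^3 - 8*u^2 + 12*u) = u*(u - 4)*(u^3 - u^2 - 8*u + 12) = u*(u - 4)*(u - 2)*(u^2 + u - 6) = u*(u - 4)*(u - 2)^2*(u + 3)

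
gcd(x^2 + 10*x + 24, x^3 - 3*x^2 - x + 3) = 1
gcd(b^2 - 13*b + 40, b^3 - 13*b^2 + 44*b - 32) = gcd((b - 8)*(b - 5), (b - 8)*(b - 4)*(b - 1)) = b - 8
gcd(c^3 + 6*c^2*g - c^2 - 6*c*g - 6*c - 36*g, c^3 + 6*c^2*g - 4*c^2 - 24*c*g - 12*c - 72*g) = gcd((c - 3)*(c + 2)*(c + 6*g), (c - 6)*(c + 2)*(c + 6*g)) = c^2 + 6*c*g + 2*c + 12*g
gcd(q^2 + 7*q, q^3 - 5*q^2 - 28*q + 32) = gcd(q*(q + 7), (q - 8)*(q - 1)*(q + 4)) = 1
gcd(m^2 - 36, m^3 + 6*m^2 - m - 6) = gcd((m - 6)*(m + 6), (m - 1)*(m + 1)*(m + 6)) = m + 6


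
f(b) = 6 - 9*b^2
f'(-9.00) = 162.00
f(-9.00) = -723.00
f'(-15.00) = 270.00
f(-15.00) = -2019.00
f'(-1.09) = 19.62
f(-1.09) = -4.69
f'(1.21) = -21.78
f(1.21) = -7.18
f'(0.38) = -6.84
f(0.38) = 4.70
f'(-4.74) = 85.32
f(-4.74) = -196.21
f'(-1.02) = 18.36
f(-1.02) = -3.36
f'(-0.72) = 12.96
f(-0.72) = 1.33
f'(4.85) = -87.30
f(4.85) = -205.70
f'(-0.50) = 9.00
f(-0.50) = 3.75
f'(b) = -18*b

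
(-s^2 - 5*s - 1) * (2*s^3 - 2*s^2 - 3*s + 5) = -2*s^5 - 8*s^4 + 11*s^3 + 12*s^2 - 22*s - 5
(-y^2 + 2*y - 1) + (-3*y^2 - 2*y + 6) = 5 - 4*y^2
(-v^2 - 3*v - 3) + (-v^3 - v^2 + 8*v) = -v^3 - 2*v^2 + 5*v - 3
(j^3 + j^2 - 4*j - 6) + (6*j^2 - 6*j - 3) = j^3 + 7*j^2 - 10*j - 9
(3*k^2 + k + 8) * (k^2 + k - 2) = 3*k^4 + 4*k^3 + 3*k^2 + 6*k - 16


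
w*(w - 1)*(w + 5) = w^3 + 4*w^2 - 5*w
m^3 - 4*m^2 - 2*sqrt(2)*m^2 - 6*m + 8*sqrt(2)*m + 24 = (m - 4)*(m - 3*sqrt(2))*(m + sqrt(2))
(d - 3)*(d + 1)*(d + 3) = d^3 + d^2 - 9*d - 9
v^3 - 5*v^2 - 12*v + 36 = (v - 6)*(v - 2)*(v + 3)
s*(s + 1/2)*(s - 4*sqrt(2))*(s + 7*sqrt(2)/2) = s^4 - sqrt(2)*s^3/2 + s^3/2 - 28*s^2 - sqrt(2)*s^2/4 - 14*s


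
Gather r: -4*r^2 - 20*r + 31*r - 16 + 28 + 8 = -4*r^2 + 11*r + 20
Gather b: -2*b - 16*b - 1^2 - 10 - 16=-18*b - 27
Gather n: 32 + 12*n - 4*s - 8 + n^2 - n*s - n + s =n^2 + n*(11 - s) - 3*s + 24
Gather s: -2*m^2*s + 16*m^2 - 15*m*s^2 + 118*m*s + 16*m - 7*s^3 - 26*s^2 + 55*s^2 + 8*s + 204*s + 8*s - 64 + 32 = 16*m^2 + 16*m - 7*s^3 + s^2*(29 - 15*m) + s*(-2*m^2 + 118*m + 220) - 32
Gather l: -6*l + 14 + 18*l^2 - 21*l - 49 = 18*l^2 - 27*l - 35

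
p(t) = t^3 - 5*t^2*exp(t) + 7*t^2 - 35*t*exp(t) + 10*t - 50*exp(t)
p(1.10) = -263.24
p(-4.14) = 7.77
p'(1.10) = -393.21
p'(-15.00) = 475.00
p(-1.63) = -3.25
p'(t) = -5*t^2*exp(t) + 3*t^2 - 45*t*exp(t) + 14*t - 85*exp(t) + 10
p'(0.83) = -264.80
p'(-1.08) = -15.96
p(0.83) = -175.49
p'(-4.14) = 3.71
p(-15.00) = -1950.00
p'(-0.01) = -73.85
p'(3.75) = -13674.80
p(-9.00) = -252.02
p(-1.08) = -10.02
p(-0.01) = -49.26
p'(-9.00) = 126.99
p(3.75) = -10508.04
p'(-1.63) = -9.73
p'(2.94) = -4850.83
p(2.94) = -3594.42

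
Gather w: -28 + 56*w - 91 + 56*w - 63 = 112*w - 182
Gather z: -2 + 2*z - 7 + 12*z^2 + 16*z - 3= 12*z^2 + 18*z - 12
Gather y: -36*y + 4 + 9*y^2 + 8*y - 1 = 9*y^2 - 28*y + 3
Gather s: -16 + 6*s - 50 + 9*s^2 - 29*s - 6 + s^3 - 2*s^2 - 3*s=s^3 + 7*s^2 - 26*s - 72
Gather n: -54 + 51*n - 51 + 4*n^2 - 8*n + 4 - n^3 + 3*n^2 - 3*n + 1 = -n^3 + 7*n^2 + 40*n - 100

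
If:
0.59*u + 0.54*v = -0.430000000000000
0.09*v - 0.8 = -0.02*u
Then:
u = -11.13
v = 11.36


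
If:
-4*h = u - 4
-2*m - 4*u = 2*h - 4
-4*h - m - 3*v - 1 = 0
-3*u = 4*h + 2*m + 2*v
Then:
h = 5/2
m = 23/2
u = -6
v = -15/2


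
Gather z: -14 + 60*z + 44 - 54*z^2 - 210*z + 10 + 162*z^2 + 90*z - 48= 108*z^2 - 60*z - 8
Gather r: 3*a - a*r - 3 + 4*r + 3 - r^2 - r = 3*a - r^2 + r*(3 - a)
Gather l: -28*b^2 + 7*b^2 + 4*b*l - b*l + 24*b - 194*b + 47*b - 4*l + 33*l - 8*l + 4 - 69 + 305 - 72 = -21*b^2 - 123*b + l*(3*b + 21) + 168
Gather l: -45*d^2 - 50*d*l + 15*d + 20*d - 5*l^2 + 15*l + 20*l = -45*d^2 + 35*d - 5*l^2 + l*(35 - 50*d)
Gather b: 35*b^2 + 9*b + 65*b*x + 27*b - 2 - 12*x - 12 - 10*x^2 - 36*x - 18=35*b^2 + b*(65*x + 36) - 10*x^2 - 48*x - 32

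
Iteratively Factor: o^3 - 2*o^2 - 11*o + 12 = (o - 1)*(o^2 - o - 12) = (o - 4)*(o - 1)*(o + 3)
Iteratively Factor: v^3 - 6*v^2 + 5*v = (v - 5)*(v^2 - v) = v*(v - 5)*(v - 1)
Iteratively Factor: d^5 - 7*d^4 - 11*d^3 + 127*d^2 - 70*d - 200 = (d - 5)*(d^4 - 2*d^3 - 21*d^2 + 22*d + 40) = (d - 5)*(d - 2)*(d^3 - 21*d - 20) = (d - 5)*(d - 2)*(d + 4)*(d^2 - 4*d - 5) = (d - 5)*(d - 2)*(d + 1)*(d + 4)*(d - 5)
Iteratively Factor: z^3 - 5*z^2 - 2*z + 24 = (z - 3)*(z^2 - 2*z - 8) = (z - 3)*(z + 2)*(z - 4)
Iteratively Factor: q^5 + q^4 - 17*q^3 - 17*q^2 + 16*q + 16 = (q - 1)*(q^4 + 2*q^3 - 15*q^2 - 32*q - 16) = (q - 1)*(q + 1)*(q^3 + q^2 - 16*q - 16) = (q - 1)*(q + 1)*(q + 4)*(q^2 - 3*q - 4) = (q - 1)*(q + 1)^2*(q + 4)*(q - 4)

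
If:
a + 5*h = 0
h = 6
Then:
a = -30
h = 6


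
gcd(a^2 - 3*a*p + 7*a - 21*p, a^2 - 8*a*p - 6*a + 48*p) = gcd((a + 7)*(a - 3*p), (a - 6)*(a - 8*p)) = 1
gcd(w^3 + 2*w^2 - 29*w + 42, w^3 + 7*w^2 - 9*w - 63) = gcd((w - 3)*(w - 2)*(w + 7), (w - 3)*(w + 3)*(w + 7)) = w^2 + 4*w - 21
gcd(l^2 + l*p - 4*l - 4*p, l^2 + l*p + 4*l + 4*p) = l + p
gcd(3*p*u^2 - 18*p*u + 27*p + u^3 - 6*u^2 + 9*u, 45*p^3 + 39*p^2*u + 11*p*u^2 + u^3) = 3*p + u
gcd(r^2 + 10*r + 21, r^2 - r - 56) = r + 7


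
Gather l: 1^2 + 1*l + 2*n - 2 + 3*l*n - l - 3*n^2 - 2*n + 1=3*l*n - 3*n^2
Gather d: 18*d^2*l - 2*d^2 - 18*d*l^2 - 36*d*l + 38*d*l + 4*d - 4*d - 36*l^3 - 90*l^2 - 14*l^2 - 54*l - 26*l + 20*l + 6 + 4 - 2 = d^2*(18*l - 2) + d*(-18*l^2 + 2*l) - 36*l^3 - 104*l^2 - 60*l + 8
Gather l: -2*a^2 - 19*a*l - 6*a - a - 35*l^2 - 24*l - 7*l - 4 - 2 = -2*a^2 - 7*a - 35*l^2 + l*(-19*a - 31) - 6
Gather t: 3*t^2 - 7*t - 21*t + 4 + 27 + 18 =3*t^2 - 28*t + 49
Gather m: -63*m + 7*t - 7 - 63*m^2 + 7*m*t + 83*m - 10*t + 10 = -63*m^2 + m*(7*t + 20) - 3*t + 3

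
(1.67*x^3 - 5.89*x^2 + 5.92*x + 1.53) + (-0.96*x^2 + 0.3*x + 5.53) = 1.67*x^3 - 6.85*x^2 + 6.22*x + 7.06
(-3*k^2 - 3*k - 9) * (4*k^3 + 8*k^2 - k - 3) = -12*k^5 - 36*k^4 - 57*k^3 - 60*k^2 + 18*k + 27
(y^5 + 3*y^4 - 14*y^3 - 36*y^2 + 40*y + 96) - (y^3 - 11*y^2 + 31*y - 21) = y^5 + 3*y^4 - 15*y^3 - 25*y^2 + 9*y + 117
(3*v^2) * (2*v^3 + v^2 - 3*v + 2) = 6*v^5 + 3*v^4 - 9*v^3 + 6*v^2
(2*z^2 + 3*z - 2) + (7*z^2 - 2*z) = 9*z^2 + z - 2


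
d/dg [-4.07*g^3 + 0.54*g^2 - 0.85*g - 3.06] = -12.21*g^2 + 1.08*g - 0.85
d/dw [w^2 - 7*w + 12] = 2*w - 7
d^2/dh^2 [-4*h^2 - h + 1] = -8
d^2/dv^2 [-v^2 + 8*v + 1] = -2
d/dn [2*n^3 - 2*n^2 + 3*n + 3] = 6*n^2 - 4*n + 3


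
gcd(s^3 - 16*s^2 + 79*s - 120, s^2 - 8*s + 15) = s^2 - 8*s + 15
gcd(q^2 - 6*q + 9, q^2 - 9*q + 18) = q - 3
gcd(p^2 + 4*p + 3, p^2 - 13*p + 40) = 1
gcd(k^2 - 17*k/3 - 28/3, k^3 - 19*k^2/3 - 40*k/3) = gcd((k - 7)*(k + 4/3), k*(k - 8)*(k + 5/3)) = 1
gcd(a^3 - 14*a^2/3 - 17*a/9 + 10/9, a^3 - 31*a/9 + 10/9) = a - 1/3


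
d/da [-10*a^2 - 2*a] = -20*a - 2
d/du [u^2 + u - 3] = 2*u + 1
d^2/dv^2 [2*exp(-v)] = 2*exp(-v)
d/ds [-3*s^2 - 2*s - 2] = -6*s - 2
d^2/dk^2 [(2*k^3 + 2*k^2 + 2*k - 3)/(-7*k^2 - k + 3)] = 2*(-128*k^3 + 333*k^2 - 117*k + 42)/(343*k^6 + 147*k^5 - 420*k^4 - 125*k^3 + 180*k^2 + 27*k - 27)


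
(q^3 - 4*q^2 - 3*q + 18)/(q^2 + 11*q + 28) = (q^3 - 4*q^2 - 3*q + 18)/(q^2 + 11*q + 28)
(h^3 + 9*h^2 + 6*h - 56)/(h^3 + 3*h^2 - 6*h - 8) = (h + 7)/(h + 1)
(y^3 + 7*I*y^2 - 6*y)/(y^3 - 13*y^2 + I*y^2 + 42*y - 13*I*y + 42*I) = y*(y + 6*I)/(y^2 - 13*y + 42)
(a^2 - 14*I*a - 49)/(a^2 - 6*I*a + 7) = (a - 7*I)/(a + I)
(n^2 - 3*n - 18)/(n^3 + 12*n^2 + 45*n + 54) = (n - 6)/(n^2 + 9*n + 18)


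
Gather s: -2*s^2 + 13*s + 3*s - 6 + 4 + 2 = -2*s^2 + 16*s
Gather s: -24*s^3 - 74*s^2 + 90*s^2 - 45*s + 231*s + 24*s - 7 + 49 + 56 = -24*s^3 + 16*s^2 + 210*s + 98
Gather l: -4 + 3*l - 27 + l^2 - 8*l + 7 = l^2 - 5*l - 24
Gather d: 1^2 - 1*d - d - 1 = -2*d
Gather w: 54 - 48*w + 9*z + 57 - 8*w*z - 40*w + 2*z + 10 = w*(-8*z - 88) + 11*z + 121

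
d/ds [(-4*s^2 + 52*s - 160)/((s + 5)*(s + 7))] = 20*(-5*s^2 + 2*s + 187)/(s^4 + 24*s^3 + 214*s^2 + 840*s + 1225)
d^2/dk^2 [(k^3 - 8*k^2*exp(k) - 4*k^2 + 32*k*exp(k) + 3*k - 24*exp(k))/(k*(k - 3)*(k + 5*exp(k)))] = (-13*k^5*exp(k) + 65*k^4*exp(2*k) + 39*k^4*exp(k) - 195*k^3*exp(2*k) - 78*k^3*exp(k) - 2*k^3 + 48*k^2*exp(k) + 240*k*exp(2*k) + 400*exp(3*k))/(k^3*(k^3 + 15*k^2*exp(k) + 75*k*exp(2*k) + 125*exp(3*k)))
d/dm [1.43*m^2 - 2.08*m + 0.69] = 2.86*m - 2.08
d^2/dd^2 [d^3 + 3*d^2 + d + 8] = 6*d + 6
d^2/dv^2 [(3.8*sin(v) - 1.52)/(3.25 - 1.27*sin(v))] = (13.232892*sin(v)^2 + 33.8637*sin(v) - 26.465784)/(2.048383*sin(v)^3 - 15.725775*sin(v)^2 + 40.243125*sin(v) - 34.328125)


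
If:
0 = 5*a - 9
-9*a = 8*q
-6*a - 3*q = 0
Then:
No Solution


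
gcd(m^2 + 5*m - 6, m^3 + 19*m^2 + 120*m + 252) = m + 6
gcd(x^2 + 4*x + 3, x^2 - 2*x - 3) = x + 1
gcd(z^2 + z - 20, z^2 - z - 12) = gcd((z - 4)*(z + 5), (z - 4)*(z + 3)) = z - 4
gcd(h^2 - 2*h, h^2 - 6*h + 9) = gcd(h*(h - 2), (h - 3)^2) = 1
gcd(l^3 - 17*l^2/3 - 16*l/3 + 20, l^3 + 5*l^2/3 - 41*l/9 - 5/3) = l - 5/3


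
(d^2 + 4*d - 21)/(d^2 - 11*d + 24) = (d + 7)/(d - 8)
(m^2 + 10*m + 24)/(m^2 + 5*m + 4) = (m + 6)/(m + 1)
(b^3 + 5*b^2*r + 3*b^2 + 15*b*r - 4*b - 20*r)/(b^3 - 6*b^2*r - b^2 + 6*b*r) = (-b^2 - 5*b*r - 4*b - 20*r)/(b*(-b + 6*r))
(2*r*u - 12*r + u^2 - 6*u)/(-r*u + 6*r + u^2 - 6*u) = (-2*r - u)/(r - u)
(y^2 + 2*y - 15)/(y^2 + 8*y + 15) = (y - 3)/(y + 3)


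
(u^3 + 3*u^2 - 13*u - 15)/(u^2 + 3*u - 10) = (u^2 - 2*u - 3)/(u - 2)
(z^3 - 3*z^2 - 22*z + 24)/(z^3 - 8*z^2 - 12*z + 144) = (z - 1)/(z - 6)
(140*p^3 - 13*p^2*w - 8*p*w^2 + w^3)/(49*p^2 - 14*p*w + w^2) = (20*p^2 + p*w - w^2)/(7*p - w)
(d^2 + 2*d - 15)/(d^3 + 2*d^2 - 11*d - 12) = (d + 5)/(d^2 + 5*d + 4)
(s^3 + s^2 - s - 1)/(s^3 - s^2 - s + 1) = (s + 1)/(s - 1)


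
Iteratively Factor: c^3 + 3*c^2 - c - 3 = (c - 1)*(c^2 + 4*c + 3) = (c - 1)*(c + 1)*(c + 3)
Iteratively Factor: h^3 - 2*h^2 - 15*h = (h)*(h^2 - 2*h - 15) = h*(h + 3)*(h - 5)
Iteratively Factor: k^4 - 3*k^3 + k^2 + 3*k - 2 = (k - 1)*(k^3 - 2*k^2 - k + 2) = (k - 1)*(k + 1)*(k^2 - 3*k + 2) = (k - 2)*(k - 1)*(k + 1)*(k - 1)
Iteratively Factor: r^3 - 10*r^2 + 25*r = (r - 5)*(r^2 - 5*r) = (r - 5)^2*(r)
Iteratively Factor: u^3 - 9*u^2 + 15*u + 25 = (u - 5)*(u^2 - 4*u - 5) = (u - 5)*(u + 1)*(u - 5)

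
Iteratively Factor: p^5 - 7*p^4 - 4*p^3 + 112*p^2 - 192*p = (p + 4)*(p^4 - 11*p^3 + 40*p^2 - 48*p) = (p - 3)*(p + 4)*(p^3 - 8*p^2 + 16*p) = p*(p - 3)*(p + 4)*(p^2 - 8*p + 16) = p*(p - 4)*(p - 3)*(p + 4)*(p - 4)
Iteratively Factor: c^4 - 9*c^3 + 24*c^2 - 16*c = (c - 1)*(c^3 - 8*c^2 + 16*c) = (c - 4)*(c - 1)*(c^2 - 4*c) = c*(c - 4)*(c - 1)*(c - 4)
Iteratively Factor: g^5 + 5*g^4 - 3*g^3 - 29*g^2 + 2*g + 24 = (g - 2)*(g^4 + 7*g^3 + 11*g^2 - 7*g - 12) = (g - 2)*(g + 1)*(g^3 + 6*g^2 + 5*g - 12) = (g - 2)*(g + 1)*(g + 3)*(g^2 + 3*g - 4) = (g - 2)*(g - 1)*(g + 1)*(g + 3)*(g + 4)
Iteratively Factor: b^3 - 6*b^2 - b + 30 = (b + 2)*(b^2 - 8*b + 15) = (b - 5)*(b + 2)*(b - 3)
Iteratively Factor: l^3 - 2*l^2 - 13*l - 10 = (l - 5)*(l^2 + 3*l + 2) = (l - 5)*(l + 1)*(l + 2)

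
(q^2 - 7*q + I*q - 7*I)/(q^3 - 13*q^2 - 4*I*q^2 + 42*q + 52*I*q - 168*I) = (q + I)/(q^2 + q*(-6 - 4*I) + 24*I)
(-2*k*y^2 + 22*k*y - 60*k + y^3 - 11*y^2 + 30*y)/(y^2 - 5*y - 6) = (-2*k*y + 10*k + y^2 - 5*y)/(y + 1)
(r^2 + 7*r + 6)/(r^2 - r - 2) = (r + 6)/(r - 2)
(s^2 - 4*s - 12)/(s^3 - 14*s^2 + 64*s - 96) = (s + 2)/(s^2 - 8*s + 16)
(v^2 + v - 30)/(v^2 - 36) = (v - 5)/(v - 6)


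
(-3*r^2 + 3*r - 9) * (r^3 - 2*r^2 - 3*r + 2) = -3*r^5 + 9*r^4 - 6*r^3 + 3*r^2 + 33*r - 18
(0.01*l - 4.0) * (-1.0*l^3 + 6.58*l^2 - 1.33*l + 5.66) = -0.01*l^4 + 4.0658*l^3 - 26.3333*l^2 + 5.3766*l - 22.64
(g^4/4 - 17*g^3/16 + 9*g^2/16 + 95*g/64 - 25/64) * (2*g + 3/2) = g^5/2 - 7*g^4/4 - 15*g^3/32 + 61*g^2/16 + 185*g/128 - 75/128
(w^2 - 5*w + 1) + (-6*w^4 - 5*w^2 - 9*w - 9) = -6*w^4 - 4*w^2 - 14*w - 8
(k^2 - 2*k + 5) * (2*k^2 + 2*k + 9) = 2*k^4 - 2*k^3 + 15*k^2 - 8*k + 45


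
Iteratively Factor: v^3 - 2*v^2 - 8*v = (v + 2)*(v^2 - 4*v) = v*(v + 2)*(v - 4)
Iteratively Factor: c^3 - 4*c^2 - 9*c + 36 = (c - 4)*(c^2 - 9) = (c - 4)*(c + 3)*(c - 3)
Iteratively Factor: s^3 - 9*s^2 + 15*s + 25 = (s + 1)*(s^2 - 10*s + 25) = (s - 5)*(s + 1)*(s - 5)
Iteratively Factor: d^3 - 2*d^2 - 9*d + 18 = (d - 3)*(d^2 + d - 6) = (d - 3)*(d - 2)*(d + 3)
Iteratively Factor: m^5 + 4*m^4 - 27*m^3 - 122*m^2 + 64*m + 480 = (m - 5)*(m^4 + 9*m^3 + 18*m^2 - 32*m - 96) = (m - 5)*(m + 4)*(m^3 + 5*m^2 - 2*m - 24) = (m - 5)*(m + 4)^2*(m^2 + m - 6) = (m - 5)*(m - 2)*(m + 4)^2*(m + 3)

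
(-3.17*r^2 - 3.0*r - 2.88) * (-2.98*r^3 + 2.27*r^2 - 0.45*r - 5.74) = 9.4466*r^5 + 1.7441*r^4 + 3.1989*r^3 + 13.0082*r^2 + 18.516*r + 16.5312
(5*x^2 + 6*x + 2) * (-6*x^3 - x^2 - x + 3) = -30*x^5 - 41*x^4 - 23*x^3 + 7*x^2 + 16*x + 6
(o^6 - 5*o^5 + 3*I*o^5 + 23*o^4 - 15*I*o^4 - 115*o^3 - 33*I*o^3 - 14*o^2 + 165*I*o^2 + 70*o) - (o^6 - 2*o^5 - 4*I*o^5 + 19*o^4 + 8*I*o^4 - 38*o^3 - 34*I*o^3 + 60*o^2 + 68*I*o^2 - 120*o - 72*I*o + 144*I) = -3*o^5 + 7*I*o^5 + 4*o^4 - 23*I*o^4 - 77*o^3 + I*o^3 - 74*o^2 + 97*I*o^2 + 190*o + 72*I*o - 144*I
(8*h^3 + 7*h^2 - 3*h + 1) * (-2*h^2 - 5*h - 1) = -16*h^5 - 54*h^4 - 37*h^3 + 6*h^2 - 2*h - 1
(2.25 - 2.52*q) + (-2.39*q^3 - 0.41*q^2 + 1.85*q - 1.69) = -2.39*q^3 - 0.41*q^2 - 0.67*q + 0.56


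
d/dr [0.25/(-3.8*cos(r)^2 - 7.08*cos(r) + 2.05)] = -(1.9*cos(r) + 1.77)*sin(r)/(3.8*cos(r)^2 + 7.08*cos(r) - 2.05)^2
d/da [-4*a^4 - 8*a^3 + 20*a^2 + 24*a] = -16*a^3 - 24*a^2 + 40*a + 24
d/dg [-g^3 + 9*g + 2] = 9 - 3*g^2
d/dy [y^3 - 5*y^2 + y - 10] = 3*y^2 - 10*y + 1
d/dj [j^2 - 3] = 2*j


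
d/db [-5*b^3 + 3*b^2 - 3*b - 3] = -15*b^2 + 6*b - 3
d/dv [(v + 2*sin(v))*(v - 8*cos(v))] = (v + 2*sin(v))*(8*sin(v) + 1) + (v - 8*cos(v))*(2*cos(v) + 1)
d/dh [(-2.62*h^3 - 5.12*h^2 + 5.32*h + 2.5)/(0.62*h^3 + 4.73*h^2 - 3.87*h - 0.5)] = (-9.2182*h^4 + 13.682*h^3 - 6.0692*h^2 - 18.53*h + 7.015)/(0.3844*h^6 + 5.8652*h^5 + 17.5741*h^4 - 37.2302*h^3 + 10.2469*h^2 + 3.87*h + 0.25)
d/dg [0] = 0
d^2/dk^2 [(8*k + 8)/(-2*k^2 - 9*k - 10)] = 16*(-(k + 1)*(4*k + 9)^2 + (6*k + 11)*(2*k^2 + 9*k + 10))/(2*k^2 + 9*k + 10)^3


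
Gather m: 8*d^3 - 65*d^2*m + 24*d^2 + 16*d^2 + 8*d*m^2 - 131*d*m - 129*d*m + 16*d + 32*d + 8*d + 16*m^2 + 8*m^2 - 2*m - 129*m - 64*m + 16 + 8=8*d^3 + 40*d^2 + 56*d + m^2*(8*d + 24) + m*(-65*d^2 - 260*d - 195) + 24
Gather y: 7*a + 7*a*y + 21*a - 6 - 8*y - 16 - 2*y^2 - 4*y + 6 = 28*a - 2*y^2 + y*(7*a - 12) - 16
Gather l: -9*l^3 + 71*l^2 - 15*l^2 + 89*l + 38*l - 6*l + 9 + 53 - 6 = -9*l^3 + 56*l^2 + 121*l + 56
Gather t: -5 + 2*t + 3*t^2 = 3*t^2 + 2*t - 5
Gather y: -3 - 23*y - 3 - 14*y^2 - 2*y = -14*y^2 - 25*y - 6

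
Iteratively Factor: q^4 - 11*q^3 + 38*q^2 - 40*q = (q - 2)*(q^3 - 9*q^2 + 20*q) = (q - 4)*(q - 2)*(q^2 - 5*q) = (q - 5)*(q - 4)*(q - 2)*(q)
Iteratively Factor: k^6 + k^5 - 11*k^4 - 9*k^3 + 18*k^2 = (k - 3)*(k^5 + 4*k^4 + k^3 - 6*k^2) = k*(k - 3)*(k^4 + 4*k^3 + k^2 - 6*k) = k*(k - 3)*(k - 1)*(k^3 + 5*k^2 + 6*k) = k*(k - 3)*(k - 1)*(k + 2)*(k^2 + 3*k) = k^2*(k - 3)*(k - 1)*(k + 2)*(k + 3)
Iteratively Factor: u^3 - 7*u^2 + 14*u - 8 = (u - 2)*(u^2 - 5*u + 4) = (u - 4)*(u - 2)*(u - 1)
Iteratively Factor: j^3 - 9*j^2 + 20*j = (j)*(j^2 - 9*j + 20) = j*(j - 4)*(j - 5)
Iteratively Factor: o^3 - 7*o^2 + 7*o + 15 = (o - 3)*(o^2 - 4*o - 5) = (o - 5)*(o - 3)*(o + 1)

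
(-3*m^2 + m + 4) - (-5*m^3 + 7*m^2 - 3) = 5*m^3 - 10*m^2 + m + 7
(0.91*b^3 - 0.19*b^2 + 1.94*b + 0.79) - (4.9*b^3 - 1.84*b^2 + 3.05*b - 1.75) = -3.99*b^3 + 1.65*b^2 - 1.11*b + 2.54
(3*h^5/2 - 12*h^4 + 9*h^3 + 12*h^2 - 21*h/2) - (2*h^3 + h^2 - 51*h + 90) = 3*h^5/2 - 12*h^4 + 7*h^3 + 11*h^2 + 81*h/2 - 90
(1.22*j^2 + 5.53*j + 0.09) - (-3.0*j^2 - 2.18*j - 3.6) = 4.22*j^2 + 7.71*j + 3.69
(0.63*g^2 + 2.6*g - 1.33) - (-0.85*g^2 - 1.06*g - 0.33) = 1.48*g^2 + 3.66*g - 1.0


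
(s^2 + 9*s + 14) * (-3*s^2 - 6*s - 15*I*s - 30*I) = -3*s^4 - 33*s^3 - 15*I*s^3 - 96*s^2 - 165*I*s^2 - 84*s - 480*I*s - 420*I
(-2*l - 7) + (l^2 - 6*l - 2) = l^2 - 8*l - 9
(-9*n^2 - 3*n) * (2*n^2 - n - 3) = -18*n^4 + 3*n^3 + 30*n^2 + 9*n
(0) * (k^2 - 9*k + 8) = 0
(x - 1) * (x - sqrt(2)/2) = x^2 - x - sqrt(2)*x/2 + sqrt(2)/2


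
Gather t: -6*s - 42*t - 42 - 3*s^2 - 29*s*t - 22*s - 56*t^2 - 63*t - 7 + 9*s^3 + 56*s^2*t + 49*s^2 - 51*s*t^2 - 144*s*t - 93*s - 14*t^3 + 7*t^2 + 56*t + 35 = 9*s^3 + 46*s^2 - 121*s - 14*t^3 + t^2*(-51*s - 49) + t*(56*s^2 - 173*s - 49) - 14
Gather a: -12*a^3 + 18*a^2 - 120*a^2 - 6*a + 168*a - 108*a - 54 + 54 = -12*a^3 - 102*a^2 + 54*a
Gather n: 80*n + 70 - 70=80*n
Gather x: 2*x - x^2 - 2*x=-x^2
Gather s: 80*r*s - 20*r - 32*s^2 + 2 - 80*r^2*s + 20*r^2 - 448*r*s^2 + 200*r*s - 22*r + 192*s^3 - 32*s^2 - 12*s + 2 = 20*r^2 - 42*r + 192*s^3 + s^2*(-448*r - 64) + s*(-80*r^2 + 280*r - 12) + 4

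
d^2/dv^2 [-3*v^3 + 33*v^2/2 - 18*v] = 33 - 18*v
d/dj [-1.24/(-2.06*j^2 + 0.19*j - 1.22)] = (0.2356 - 5.1088*j)/(2.06*j^2 - 0.19*j + 1.22)^2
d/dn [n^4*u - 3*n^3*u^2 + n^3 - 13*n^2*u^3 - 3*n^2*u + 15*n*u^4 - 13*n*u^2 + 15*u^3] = 4*n^3*u - 9*n^2*u^2 + 3*n^2 - 26*n*u^3 - 6*n*u + 15*u^4 - 13*u^2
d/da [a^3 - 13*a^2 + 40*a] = 3*a^2 - 26*a + 40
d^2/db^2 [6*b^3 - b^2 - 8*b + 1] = 36*b - 2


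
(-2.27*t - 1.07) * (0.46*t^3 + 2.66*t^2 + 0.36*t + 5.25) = -1.0442*t^4 - 6.5304*t^3 - 3.6634*t^2 - 12.3027*t - 5.6175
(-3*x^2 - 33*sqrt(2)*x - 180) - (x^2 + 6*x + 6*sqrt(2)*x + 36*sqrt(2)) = -4*x^2 - 39*sqrt(2)*x - 6*x - 180 - 36*sqrt(2)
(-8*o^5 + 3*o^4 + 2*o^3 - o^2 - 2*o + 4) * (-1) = 8*o^5 - 3*o^4 - 2*o^3 + o^2 + 2*o - 4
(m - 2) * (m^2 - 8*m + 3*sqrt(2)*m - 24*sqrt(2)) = m^3 - 10*m^2 + 3*sqrt(2)*m^2 - 30*sqrt(2)*m + 16*m + 48*sqrt(2)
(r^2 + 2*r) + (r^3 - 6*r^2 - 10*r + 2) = r^3 - 5*r^2 - 8*r + 2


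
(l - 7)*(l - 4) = l^2 - 11*l + 28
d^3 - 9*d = d*(d - 3)*(d + 3)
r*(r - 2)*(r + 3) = r^3 + r^2 - 6*r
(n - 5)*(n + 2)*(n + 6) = n^3 + 3*n^2 - 28*n - 60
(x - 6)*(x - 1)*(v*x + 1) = v*x^3 - 7*v*x^2 + 6*v*x + x^2 - 7*x + 6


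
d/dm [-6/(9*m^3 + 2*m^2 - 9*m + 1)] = 6*(27*m^2 + 4*m - 9)/(9*m^3 + 2*m^2 - 9*m + 1)^2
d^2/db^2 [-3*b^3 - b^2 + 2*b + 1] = -18*b - 2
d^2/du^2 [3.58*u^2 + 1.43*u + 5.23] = 7.16000000000000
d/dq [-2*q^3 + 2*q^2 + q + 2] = -6*q^2 + 4*q + 1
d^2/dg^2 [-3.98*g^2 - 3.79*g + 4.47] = -7.96000000000000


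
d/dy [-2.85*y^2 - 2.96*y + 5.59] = -5.7*y - 2.96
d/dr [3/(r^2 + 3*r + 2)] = 3*(-2*r - 3)/(r^2 + 3*r + 2)^2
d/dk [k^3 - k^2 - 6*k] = 3*k^2 - 2*k - 6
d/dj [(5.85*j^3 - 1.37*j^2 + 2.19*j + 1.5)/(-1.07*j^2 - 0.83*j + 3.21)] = (-6.2595*j^4 - 9.711*j^3 + 59.8159*j^2 - 5.5854*j + 8.2749)/(1.1449*j^4 + 1.7762*j^3 - 6.1805*j^2 - 5.3286*j + 10.3041)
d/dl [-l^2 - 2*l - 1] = -2*l - 2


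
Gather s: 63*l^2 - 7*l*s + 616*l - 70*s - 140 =63*l^2 + 616*l + s*(-7*l - 70) - 140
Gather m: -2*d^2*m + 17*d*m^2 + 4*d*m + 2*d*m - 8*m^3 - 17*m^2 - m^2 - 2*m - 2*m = -8*m^3 + m^2*(17*d - 18) + m*(-2*d^2 + 6*d - 4)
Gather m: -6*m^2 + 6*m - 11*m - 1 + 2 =-6*m^2 - 5*m + 1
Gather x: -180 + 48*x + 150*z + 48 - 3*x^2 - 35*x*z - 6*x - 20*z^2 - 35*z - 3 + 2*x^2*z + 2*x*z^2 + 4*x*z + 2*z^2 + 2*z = x^2*(2*z - 3) + x*(2*z^2 - 31*z + 42) - 18*z^2 + 117*z - 135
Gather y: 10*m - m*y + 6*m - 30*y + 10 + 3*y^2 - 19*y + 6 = 16*m + 3*y^2 + y*(-m - 49) + 16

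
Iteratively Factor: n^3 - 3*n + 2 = (n - 1)*(n^2 + n - 2) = (n - 1)^2*(n + 2)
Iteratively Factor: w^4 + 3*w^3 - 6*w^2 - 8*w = (w - 2)*(w^3 + 5*w^2 + 4*w) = w*(w - 2)*(w^2 + 5*w + 4) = w*(w - 2)*(w + 1)*(w + 4)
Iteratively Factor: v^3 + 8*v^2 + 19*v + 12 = (v + 3)*(v^2 + 5*v + 4) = (v + 1)*(v + 3)*(v + 4)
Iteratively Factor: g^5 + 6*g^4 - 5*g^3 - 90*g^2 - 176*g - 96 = (g - 4)*(g^4 + 10*g^3 + 35*g^2 + 50*g + 24) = (g - 4)*(g + 3)*(g^3 + 7*g^2 + 14*g + 8) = (g - 4)*(g + 2)*(g + 3)*(g^2 + 5*g + 4) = (g - 4)*(g + 1)*(g + 2)*(g + 3)*(g + 4)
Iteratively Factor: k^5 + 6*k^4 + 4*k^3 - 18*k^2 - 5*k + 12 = (k + 3)*(k^4 + 3*k^3 - 5*k^2 - 3*k + 4) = (k - 1)*(k + 3)*(k^3 + 4*k^2 - k - 4) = (k - 1)^2*(k + 3)*(k^2 + 5*k + 4) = (k - 1)^2*(k + 1)*(k + 3)*(k + 4)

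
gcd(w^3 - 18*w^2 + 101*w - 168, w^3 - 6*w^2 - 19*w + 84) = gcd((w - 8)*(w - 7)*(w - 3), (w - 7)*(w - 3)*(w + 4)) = w^2 - 10*w + 21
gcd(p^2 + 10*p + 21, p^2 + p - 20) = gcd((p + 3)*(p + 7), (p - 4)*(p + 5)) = 1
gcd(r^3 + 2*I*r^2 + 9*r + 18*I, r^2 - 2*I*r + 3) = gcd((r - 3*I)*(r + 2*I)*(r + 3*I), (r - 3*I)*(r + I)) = r - 3*I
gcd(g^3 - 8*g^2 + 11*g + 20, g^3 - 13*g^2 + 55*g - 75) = g - 5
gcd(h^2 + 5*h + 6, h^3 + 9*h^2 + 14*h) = h + 2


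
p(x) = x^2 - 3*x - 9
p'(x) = 2*x - 3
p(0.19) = -9.53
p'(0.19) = -2.62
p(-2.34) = 3.50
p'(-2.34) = -7.68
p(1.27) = -11.20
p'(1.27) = -0.46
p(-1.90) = 0.31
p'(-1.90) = -6.80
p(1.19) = -11.15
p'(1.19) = -0.62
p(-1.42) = -2.72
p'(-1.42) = -5.84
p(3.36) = -7.79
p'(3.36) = 3.72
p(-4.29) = 22.27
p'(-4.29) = -11.58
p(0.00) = -9.00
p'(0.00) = -3.00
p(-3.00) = 9.00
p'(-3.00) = -9.00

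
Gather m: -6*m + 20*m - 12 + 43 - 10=14*m + 21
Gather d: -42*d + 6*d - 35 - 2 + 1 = -36*d - 36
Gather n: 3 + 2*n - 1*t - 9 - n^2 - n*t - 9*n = -n^2 + n*(-t - 7) - t - 6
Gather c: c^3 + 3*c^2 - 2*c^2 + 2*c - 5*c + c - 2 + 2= c^3 + c^2 - 2*c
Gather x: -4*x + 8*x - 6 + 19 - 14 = 4*x - 1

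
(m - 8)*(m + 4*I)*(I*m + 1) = I*m^3 - 3*m^2 - 8*I*m^2 + 24*m + 4*I*m - 32*I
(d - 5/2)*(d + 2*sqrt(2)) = d^2 - 5*d/2 + 2*sqrt(2)*d - 5*sqrt(2)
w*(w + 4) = w^2 + 4*w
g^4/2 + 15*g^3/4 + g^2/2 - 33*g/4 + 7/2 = (g/2 + 1)*(g - 1)*(g - 1/2)*(g + 7)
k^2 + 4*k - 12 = (k - 2)*(k + 6)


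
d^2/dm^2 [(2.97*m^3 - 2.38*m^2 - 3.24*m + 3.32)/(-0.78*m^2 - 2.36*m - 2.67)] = (7.105427357601e-15*m^4 - 25.532556*m^3 - 154.14624*m^2 - 204.191478*m - 30.051892)/(0.474552*m^6 + 4.307472*m^5 + 17.906148*m^4 + 42.633872*m^3 + 61.294122*m^2 + 50.472612*m + 19.034163)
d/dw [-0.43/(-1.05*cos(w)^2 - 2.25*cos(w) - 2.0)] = (0.903*cos(w) + 0.9675)*sin(w)/(1.05*cos(w)^2 + 2.25*cos(w) + 2.0)^2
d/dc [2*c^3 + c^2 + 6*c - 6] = 6*c^2 + 2*c + 6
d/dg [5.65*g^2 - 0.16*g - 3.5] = 11.3*g - 0.16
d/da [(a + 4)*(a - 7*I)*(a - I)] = 3*a^2 + a*(8 - 16*I) - 7 - 32*I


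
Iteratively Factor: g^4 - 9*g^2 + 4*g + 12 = (g - 2)*(g^3 + 2*g^2 - 5*g - 6) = (g - 2)^2*(g^2 + 4*g + 3) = (g - 2)^2*(g + 1)*(g + 3)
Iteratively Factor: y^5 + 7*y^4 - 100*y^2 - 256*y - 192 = (y - 4)*(y^4 + 11*y^3 + 44*y^2 + 76*y + 48) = (y - 4)*(y + 3)*(y^3 + 8*y^2 + 20*y + 16) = (y - 4)*(y + 3)*(y + 4)*(y^2 + 4*y + 4) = (y - 4)*(y + 2)*(y + 3)*(y + 4)*(y + 2)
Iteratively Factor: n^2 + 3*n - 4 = (n - 1)*(n + 4)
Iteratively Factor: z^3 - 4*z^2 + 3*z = (z)*(z^2 - 4*z + 3) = z*(z - 1)*(z - 3)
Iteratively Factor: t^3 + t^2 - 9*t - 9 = (t + 3)*(t^2 - 2*t - 3) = (t - 3)*(t + 3)*(t + 1)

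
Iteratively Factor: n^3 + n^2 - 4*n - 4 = (n - 2)*(n^2 + 3*n + 2) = (n - 2)*(n + 2)*(n + 1)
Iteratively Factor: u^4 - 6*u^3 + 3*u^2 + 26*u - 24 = (u - 1)*(u^3 - 5*u^2 - 2*u + 24) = (u - 4)*(u - 1)*(u^2 - u - 6) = (u - 4)*(u - 3)*(u - 1)*(u + 2)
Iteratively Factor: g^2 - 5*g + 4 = (g - 4)*(g - 1)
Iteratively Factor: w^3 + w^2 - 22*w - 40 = (w - 5)*(w^2 + 6*w + 8) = (w - 5)*(w + 4)*(w + 2)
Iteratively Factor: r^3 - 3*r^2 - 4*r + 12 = (r - 2)*(r^2 - r - 6) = (r - 3)*(r - 2)*(r + 2)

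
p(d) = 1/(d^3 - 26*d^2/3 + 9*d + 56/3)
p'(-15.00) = 0.00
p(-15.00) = 0.00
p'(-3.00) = -0.00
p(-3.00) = -0.00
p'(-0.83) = -1.17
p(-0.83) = 0.21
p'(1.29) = 0.03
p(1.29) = 0.06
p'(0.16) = -0.02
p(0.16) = 0.05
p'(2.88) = 1.38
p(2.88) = -0.29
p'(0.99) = 0.01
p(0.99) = 0.05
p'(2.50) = 2.26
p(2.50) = 0.38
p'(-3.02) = -0.01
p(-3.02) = -0.01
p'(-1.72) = -0.06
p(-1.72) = -0.04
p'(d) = (-3*d^2 + 52*d/3 - 9)/(d^3 - 26*d^2/3 + 9*d + 56/3)^2 = 3*(-9*d^2 + 52*d - 27)/(3*d^3 - 26*d^2 + 27*d + 56)^2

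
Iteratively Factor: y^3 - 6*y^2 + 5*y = (y)*(y^2 - 6*y + 5) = y*(y - 5)*(y - 1)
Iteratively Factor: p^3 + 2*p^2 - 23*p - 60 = (p + 3)*(p^2 - p - 20) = (p + 3)*(p + 4)*(p - 5)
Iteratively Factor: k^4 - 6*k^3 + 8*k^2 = (k - 2)*(k^3 - 4*k^2) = (k - 4)*(k - 2)*(k^2) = k*(k - 4)*(k - 2)*(k)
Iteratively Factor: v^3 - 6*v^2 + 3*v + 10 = (v - 5)*(v^2 - v - 2) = (v - 5)*(v + 1)*(v - 2)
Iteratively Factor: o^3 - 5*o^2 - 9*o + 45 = (o + 3)*(o^2 - 8*o + 15) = (o - 3)*(o + 3)*(o - 5)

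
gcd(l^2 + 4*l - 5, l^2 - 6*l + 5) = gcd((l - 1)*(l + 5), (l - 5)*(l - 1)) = l - 1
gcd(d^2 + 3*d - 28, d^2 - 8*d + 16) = d - 4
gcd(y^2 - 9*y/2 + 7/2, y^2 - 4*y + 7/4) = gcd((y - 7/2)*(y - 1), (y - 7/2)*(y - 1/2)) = y - 7/2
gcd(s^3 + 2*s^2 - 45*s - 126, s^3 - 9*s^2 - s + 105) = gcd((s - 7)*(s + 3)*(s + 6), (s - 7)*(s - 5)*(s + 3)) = s^2 - 4*s - 21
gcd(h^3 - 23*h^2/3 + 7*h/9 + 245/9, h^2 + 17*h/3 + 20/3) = h + 5/3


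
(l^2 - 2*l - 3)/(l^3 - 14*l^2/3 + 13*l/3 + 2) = 3*(l + 1)/(3*l^2 - 5*l - 2)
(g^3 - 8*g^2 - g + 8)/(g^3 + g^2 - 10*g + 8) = (g^2 - 7*g - 8)/(g^2 + 2*g - 8)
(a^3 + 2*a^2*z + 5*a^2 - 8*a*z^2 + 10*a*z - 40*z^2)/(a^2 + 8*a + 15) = (a^2 + 2*a*z - 8*z^2)/(a + 3)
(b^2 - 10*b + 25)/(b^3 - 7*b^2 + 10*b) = (b - 5)/(b*(b - 2))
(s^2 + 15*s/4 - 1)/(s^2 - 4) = (s^2 + 15*s/4 - 1)/(s^2 - 4)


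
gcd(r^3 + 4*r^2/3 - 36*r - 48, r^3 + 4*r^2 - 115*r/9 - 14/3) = r + 6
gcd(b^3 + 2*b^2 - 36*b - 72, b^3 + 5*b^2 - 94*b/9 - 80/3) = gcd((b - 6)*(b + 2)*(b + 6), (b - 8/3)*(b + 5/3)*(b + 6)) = b + 6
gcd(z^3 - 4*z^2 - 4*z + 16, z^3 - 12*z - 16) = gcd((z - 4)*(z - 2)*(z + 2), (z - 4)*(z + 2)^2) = z^2 - 2*z - 8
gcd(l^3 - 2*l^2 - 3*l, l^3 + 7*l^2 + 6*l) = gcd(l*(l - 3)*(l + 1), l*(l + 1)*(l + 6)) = l^2 + l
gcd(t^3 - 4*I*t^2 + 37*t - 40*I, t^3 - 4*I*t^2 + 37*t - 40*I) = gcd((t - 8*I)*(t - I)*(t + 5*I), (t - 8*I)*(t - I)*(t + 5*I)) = t^3 - 4*I*t^2 + 37*t - 40*I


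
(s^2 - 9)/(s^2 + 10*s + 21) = (s - 3)/(s + 7)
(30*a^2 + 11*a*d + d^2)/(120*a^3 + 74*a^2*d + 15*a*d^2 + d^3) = 1/(4*a + d)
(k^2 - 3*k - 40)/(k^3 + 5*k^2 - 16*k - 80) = (k - 8)/(k^2 - 16)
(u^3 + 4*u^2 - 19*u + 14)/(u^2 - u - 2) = (u^2 + 6*u - 7)/(u + 1)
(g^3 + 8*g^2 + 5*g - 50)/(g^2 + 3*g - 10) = g + 5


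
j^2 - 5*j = j*(j - 5)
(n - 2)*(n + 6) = n^2 + 4*n - 12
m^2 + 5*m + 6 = (m + 2)*(m + 3)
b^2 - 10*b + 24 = (b - 6)*(b - 4)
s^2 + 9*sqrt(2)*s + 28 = (s + 2*sqrt(2))*(s + 7*sqrt(2))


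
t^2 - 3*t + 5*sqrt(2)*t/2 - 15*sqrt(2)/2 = (t - 3)*(t + 5*sqrt(2)/2)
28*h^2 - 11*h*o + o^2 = (-7*h + o)*(-4*h + o)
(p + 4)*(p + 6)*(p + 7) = p^3 + 17*p^2 + 94*p + 168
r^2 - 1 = (r - 1)*(r + 1)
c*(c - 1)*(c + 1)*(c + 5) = c^4 + 5*c^3 - c^2 - 5*c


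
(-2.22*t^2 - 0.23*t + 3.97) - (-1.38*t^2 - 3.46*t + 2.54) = -0.84*t^2 + 3.23*t + 1.43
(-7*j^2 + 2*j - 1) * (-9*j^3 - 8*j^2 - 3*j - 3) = 63*j^5 + 38*j^4 + 14*j^3 + 23*j^2 - 3*j + 3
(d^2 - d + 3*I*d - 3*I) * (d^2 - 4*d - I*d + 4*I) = d^4 - 5*d^3 + 2*I*d^3 + 7*d^2 - 10*I*d^2 - 15*d + 8*I*d + 12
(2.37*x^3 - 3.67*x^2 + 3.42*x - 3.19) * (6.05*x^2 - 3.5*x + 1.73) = 14.3385*x^5 - 30.4985*x^4 + 37.6361*x^3 - 37.6186*x^2 + 17.0816*x - 5.5187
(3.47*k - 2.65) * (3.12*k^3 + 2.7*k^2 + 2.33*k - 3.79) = 10.8264*k^4 + 1.101*k^3 + 0.9301*k^2 - 19.3258*k + 10.0435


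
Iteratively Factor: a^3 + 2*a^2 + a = (a + 1)*(a^2 + a) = a*(a + 1)*(a + 1)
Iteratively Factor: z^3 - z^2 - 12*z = (z + 3)*(z^2 - 4*z) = (z - 4)*(z + 3)*(z)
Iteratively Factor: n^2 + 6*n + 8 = (n + 4)*(n + 2)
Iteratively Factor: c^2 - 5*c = (c - 5)*(c)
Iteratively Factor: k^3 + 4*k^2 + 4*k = (k)*(k^2 + 4*k + 4) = k*(k + 2)*(k + 2)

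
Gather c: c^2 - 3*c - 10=c^2 - 3*c - 10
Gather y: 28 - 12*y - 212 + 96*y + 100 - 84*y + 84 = 0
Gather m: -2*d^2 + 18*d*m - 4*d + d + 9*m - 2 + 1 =-2*d^2 - 3*d + m*(18*d + 9) - 1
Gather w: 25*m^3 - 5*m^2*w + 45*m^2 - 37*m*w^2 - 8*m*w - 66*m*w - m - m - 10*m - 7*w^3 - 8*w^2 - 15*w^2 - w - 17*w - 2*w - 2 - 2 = 25*m^3 + 45*m^2 - 12*m - 7*w^3 + w^2*(-37*m - 23) + w*(-5*m^2 - 74*m - 20) - 4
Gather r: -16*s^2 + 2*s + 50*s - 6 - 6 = -16*s^2 + 52*s - 12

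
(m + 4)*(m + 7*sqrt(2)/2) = m^2 + 4*m + 7*sqrt(2)*m/2 + 14*sqrt(2)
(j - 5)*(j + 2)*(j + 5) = j^3 + 2*j^2 - 25*j - 50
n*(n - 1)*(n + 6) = n^3 + 5*n^2 - 6*n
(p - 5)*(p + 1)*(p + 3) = p^3 - p^2 - 17*p - 15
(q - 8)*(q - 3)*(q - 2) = q^3 - 13*q^2 + 46*q - 48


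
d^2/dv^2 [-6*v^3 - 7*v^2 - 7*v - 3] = -36*v - 14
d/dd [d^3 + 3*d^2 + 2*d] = 3*d^2 + 6*d + 2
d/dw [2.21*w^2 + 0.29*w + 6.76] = 4.42*w + 0.29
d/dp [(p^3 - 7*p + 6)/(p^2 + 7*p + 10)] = (p^4 + 14*p^3 + 37*p^2 - 12*p - 112)/(p^4 + 14*p^3 + 69*p^2 + 140*p + 100)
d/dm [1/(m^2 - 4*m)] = 2*(2 - m)/(m^2*(m - 4)^2)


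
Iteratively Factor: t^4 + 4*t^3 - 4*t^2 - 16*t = (t - 2)*(t^3 + 6*t^2 + 8*t) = t*(t - 2)*(t^2 + 6*t + 8) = t*(t - 2)*(t + 4)*(t + 2)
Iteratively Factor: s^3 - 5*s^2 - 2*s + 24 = (s - 4)*(s^2 - s - 6) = (s - 4)*(s - 3)*(s + 2)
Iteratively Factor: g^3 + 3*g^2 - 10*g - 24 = (g + 4)*(g^2 - g - 6) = (g - 3)*(g + 4)*(g + 2)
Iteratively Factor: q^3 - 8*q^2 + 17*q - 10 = (q - 1)*(q^2 - 7*q + 10) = (q - 2)*(q - 1)*(q - 5)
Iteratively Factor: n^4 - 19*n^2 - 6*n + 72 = (n - 2)*(n^3 + 2*n^2 - 15*n - 36) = (n - 2)*(n + 3)*(n^2 - n - 12) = (n - 2)*(n + 3)^2*(n - 4)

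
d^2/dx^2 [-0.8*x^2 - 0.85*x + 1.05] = -1.60000000000000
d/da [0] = 0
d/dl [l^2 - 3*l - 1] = 2*l - 3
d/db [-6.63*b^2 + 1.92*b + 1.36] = 1.92 - 13.26*b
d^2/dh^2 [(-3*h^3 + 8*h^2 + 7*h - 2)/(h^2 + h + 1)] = 2*(-h^3 - 39*h^2 - 36*h + 1)/(h^6 + 3*h^5 + 6*h^4 + 7*h^3 + 6*h^2 + 3*h + 1)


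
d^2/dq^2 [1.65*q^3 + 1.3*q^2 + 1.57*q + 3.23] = 9.9*q + 2.6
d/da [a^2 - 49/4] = 2*a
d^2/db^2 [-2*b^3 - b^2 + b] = -12*b - 2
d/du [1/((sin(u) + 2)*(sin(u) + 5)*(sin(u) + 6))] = (-26*sin(u) + 3*cos(u)^2 - 55)*cos(u)/((sin(u) + 2)^2*(sin(u) + 5)^2*(sin(u) + 6)^2)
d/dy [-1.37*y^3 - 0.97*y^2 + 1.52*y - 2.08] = -4.11*y^2 - 1.94*y + 1.52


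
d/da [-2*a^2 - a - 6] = -4*a - 1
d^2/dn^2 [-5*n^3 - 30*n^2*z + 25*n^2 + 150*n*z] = -30*n - 60*z + 50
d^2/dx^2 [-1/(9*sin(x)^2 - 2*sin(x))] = 2*(162*sin(x) - 27 - 241/sin(x) + 54/sin(x)^2 - 4/sin(x)^3)/(9*sin(x) - 2)^3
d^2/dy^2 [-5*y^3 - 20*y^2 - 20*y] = -30*y - 40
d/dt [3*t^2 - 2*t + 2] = 6*t - 2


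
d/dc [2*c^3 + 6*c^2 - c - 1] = 6*c^2 + 12*c - 1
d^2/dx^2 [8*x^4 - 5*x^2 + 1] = 96*x^2 - 10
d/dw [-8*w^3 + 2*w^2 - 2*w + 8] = -24*w^2 + 4*w - 2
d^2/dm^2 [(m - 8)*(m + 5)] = 2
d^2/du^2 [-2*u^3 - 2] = -12*u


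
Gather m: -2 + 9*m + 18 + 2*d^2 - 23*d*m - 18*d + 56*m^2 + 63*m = 2*d^2 - 18*d + 56*m^2 + m*(72 - 23*d) + 16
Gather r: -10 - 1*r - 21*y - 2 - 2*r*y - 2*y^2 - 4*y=r*(-2*y - 1) - 2*y^2 - 25*y - 12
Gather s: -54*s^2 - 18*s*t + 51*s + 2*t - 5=-54*s^2 + s*(51 - 18*t) + 2*t - 5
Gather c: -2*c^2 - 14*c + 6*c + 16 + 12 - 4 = -2*c^2 - 8*c + 24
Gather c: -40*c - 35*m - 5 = -40*c - 35*m - 5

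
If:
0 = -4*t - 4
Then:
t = -1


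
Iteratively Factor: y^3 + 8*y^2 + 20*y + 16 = (y + 2)*(y^2 + 6*y + 8) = (y + 2)*(y + 4)*(y + 2)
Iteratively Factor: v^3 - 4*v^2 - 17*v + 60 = (v - 5)*(v^2 + v - 12) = (v - 5)*(v - 3)*(v + 4)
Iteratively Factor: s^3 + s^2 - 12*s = (s + 4)*(s^2 - 3*s) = s*(s + 4)*(s - 3)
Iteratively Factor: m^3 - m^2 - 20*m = (m - 5)*(m^2 + 4*m) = m*(m - 5)*(m + 4)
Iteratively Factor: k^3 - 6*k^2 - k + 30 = (k - 5)*(k^2 - k - 6) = (k - 5)*(k + 2)*(k - 3)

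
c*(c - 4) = c^2 - 4*c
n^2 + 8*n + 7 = (n + 1)*(n + 7)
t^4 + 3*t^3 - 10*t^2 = t^2*(t - 2)*(t + 5)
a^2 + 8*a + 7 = (a + 1)*(a + 7)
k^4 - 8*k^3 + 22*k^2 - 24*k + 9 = (k - 3)^2*(k - 1)^2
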